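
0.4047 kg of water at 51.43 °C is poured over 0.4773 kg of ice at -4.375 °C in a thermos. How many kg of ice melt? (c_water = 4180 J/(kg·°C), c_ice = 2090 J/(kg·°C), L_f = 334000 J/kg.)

m_melted ≈ 0.247 kg

Cooling the water to 0 °C releases 0.4047×4180×51.43 = 87001 J.
Warming the ice to 0 °C takes 0.4773×2090×4.375 = 4364.3 J, leaving 82637 J for melting.
To melt every bit of ice: 0.4773×334000 = 159418 J.
Since 82637 < 159418 J, not all the ice melts; equilibrium is at 0 °C.
m_melt = 82637 / L_f = 0.2474 kg.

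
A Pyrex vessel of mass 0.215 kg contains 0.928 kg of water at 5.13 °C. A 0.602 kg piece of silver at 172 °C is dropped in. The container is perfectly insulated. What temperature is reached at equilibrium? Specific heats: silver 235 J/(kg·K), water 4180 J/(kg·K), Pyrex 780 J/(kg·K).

T_f is the heat-capacity-weighted average of the initial temperatures:
T_f = (141.47*172 + 3879*5.13 + 167.7*5.13) / (141.47 + 3879 + 167.7)
    = 45093 / 4188.2 ≈ 10.77 °C

T_f ≈ 10.8 °C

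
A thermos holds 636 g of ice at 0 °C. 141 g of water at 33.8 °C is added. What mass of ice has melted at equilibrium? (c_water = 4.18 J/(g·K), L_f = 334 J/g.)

m_melted ≈ 59.6 g

Heat available from the water dropping to 0 °C: 141·4.18·33.8 = 19921 J.
Melting all 636 g of ice would need 636·334 = 212424 J.
19921 J < 212424 J, so only part of the ice melts and the system sits at 0 °C.
m_melt = 19921 / L_f = 59.64 g.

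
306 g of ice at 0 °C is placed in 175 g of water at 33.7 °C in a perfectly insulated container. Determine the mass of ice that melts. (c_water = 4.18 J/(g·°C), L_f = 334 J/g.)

m_melted ≈ 73.8 g

Water can give up m c ΔT = 175×4.18×33.7 = 24652 J before reaching 0 °C.
To melt every bit of ice: 306×334 = 102204 J.
24652 J < 102204 J, so only part of the ice melts and the system sits at 0 °C.
m_melt = 24652 / L_f = 73.81 g.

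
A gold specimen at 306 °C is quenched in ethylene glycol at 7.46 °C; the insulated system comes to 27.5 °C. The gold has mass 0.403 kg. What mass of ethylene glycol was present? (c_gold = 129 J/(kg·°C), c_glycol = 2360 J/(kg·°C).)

m ≈ 0.306 kg

Heat lost by the gold = heat gained by the glycol:
0.403×129×(306 − 27.5) = m×2360×(27.5 − 7.46)
47294 m = 14478  ⇒  m ≈ 0.3061 kg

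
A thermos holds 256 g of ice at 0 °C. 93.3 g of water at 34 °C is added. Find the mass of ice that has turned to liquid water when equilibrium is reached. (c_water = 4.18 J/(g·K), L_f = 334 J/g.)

m_melted ≈ 39.7 g

Heat available from the water dropping to 0 °C: 93.3×4.18×34 = 13260 J.
To melt every bit of ice: 256×334 = 85504 J.
Since 13260 < 85504 J, not all the ice melts; equilibrium is at 0 °C.
Mass melted = 13260/334 ≈ 39.7 g.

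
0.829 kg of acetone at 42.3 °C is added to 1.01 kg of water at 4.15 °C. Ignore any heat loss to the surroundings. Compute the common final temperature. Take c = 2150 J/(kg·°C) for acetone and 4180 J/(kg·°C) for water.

T_f ≈ 15.5 °C

Energy conservation, ΣQ = 0:
0.829*2150*(T − 42.3) + 1.01*4180*(T − 4.15) = 0
1782.3(T − 42.3) + 4221.8(T − 4.15) = 0
6004.1 T = 92914
T ≈ 15.47 °C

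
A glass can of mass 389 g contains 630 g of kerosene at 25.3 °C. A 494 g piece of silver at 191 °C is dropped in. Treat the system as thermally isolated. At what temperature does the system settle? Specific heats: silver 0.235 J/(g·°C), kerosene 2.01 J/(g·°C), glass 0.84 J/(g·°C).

With ΣQ=0 the equilibrium temperature is the m·c-weighted mean:
T_f = (116.09·191 + 1266.3·25.3 + 326.76·25.3) / (116.09 + 1266.3 + 326.76)
    = 62478 / 1709.1 ≈ 36.55 °C

T_f ≈ 36.6 °C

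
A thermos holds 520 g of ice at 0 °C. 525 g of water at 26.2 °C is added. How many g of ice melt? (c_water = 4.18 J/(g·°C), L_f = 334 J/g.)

m_melted ≈ 172 g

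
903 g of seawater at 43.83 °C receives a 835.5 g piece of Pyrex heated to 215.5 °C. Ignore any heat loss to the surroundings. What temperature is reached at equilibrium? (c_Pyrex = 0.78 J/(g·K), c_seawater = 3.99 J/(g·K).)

T_f ≈ 70.1 °C

Heat lost by the Pyrex equals heat gained by the seawater:
835.5×0.78×(215.5 − T) = 903×3.99×(T − 43.83)
651.69(215.5 − T) = 3603(T − 43.83)
4254.7 T = 298357  ⇒  T ≈ 70.12 °C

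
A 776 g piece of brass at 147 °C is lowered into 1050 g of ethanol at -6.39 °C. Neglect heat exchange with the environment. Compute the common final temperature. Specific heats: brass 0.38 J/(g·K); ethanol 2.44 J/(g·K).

T_f ≈ 9.4 °C

With ΣQ=0 the equilibrium temperature is the m·c-weighted mean:
T_f = (294.88×147 + 2562×(-6.39)) / (294.88 + 2562)
    = 26976 / 2856.9 ≈ 9.44 °C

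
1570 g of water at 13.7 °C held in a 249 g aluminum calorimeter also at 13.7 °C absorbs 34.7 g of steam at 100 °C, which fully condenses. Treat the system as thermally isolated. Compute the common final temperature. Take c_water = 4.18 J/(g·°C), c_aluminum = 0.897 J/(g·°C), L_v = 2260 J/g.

T_f ≈ 26.8 °C

Setting the total heat transfer to zero:
latent heat released on condensation: 34.7×2260 = 78422
  condensate cools 100→T: 34.7×4.18×(T − 100) = 145.05(T − 100)
  original water: 6562.6(T − 13.7)
  cup: 223.35(T − 13.7)
6931 T = 78422 + 14505 + 92968 = 185894
T ≈ 26.82 °C, under the boiling point, so the assumption holds.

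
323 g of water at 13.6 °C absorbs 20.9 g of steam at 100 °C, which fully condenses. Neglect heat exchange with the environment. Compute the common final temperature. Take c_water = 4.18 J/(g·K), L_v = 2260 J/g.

T_f ≈ 51.7 °C

Sum of m c ΔT and latent-heat terms is zero:
latent heat released on condensation: 20.9×2260 = 47234; condensate cools 100→T: 20.9×4.18×(T − 100) = 87.36(T − 100); original water: 1350.1(T − 13.6)
1437.5 T = 47234 + 8736.2 + 18362 = 74332
T ≈ 51.71 °C — below 100 °C, confirming all the steam condensed.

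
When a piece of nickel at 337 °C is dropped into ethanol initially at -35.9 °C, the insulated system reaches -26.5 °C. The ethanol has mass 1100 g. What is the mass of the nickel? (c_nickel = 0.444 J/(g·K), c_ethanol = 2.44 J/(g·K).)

m ≈ 156 g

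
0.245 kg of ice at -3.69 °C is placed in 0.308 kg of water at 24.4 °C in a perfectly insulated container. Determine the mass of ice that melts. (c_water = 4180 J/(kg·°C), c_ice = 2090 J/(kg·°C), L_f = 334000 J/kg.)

Heat available from the water dropping to 0 °C: 0.308×4180×24.4 = 31414 J.
Warming the ice to 0 °C takes 0.245×2090×3.69 = 1889.5 J, leaving 29524 J for melting.
To melt every bit of ice: 0.245×334000 = 81830 J.
That's not enough to melt it all — equilibrium is at 0 °C with ice remaining.
m_melted×334000 = 29524  ⇒  m_melted ≈ 0.0884 kg.

m_melted ≈ 0.0884 kg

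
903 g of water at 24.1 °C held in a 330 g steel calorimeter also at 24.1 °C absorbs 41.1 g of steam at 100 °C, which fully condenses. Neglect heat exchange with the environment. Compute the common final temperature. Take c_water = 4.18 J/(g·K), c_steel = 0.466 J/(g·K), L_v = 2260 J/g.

Let T be the final temperature. ΣQ_i = 0:
latent heat released on condensation: 41.1×2260 = 92886
  condensate cools 100→T: 41.1×4.18×(T − 100) = 171.8(T − 100)
  water warms: 903×4.18×(T − 24.1) = 3774.5(T − 24.1)
  cup: 153.78(T − 24.1)
4100.1 T = 92886 + 17180 + 94673 = 204738
T ≈ 49.93 °C — below 100 °C, confirming all the steam condensed.

T_f ≈ 49.9 °C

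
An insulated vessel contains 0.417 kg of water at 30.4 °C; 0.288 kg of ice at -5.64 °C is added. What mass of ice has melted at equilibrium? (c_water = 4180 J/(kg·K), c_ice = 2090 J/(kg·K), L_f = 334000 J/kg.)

Heat available from the water dropping to 0 °C: 0.417·4180·30.4 = 52989 J.
Warming the ice to 0 °C takes 0.288·2090·5.64 = 3394.8 J, leaving 49594 J for melting.
Fully melting the ice requires m_ice L_f = 0.288·334000 = 96192 J.
Since 49594 < 96192 J, not all the ice melts; equilibrium is at 0 °C.
Mass melted = 49594/334000 ≈ 0.1485 kg.

m_melted ≈ 0.148 kg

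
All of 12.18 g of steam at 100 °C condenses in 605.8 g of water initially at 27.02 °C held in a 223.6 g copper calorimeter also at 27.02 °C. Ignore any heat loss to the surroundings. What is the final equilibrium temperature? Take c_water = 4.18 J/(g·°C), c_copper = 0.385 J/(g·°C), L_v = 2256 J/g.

Energy conservation, ΣQ = 0:
latent heat released on condensation: 12.18×2256 = 27478
  condensed water 100 °C→T: 50.91(T − 100)
  original water: 2532.2(T − 27.02)
  cup: 86.09(T − 27.02)
2669.2 T = 27478 + 5091.2 + 70747 = 103317
T ≈ 38.71 °C, under the boiling point, so the assumption holds.

T_f ≈ 38.7 °C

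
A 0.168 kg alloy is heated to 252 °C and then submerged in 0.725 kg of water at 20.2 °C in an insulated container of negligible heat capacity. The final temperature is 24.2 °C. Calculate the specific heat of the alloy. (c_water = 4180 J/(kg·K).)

c ≈ 317 J/(kg·K)

Heat lost by the alloy = heat gained by the water:
0.168×c×(252 − 24.2) = 0.725×4180×(24.2 − 20.2)
38.27 c = 12122  ⇒  c ≈ 316.7 J/(kg·K)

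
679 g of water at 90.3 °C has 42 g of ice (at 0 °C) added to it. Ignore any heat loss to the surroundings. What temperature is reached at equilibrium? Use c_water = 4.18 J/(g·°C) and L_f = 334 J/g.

T_f ≈ 80.4 °C

Let T be the final temperature. ΣQ_i = 0:
melt ice: 42·334 = 14028
  meltwater 0→T: 42·4.18·T = 175.56 T
  water: 2838.2(T − 90.3)
3013.8 T = 256291 − 14028 = 242263
T ≈ 80.39 °C — above 0 °C, consistent with complete melting.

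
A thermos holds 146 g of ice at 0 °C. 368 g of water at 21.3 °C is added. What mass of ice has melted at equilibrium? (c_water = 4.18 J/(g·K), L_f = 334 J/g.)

m_melted ≈ 98.1 g

Water can give up m c ΔT = 368×4.18×21.3 = 32765 J before reaching 0 °C.
To melt every bit of ice: 146×334 = 48764 J.
32765 J < 48764 J, so only part of the ice melts and the system sits at 0 °C.
Mass melted = 32765/334 ≈ 98.1 g.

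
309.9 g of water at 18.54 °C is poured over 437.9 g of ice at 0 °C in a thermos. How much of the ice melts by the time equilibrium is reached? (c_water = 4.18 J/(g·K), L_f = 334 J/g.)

Cooling the water to 0 °C releases 309.9·4.18·18.54 = 24016 J.
To melt every bit of ice: 437.9·334 = 146259 J.
Since 24016 < 146259 J, not all the ice melts; equilibrium is at 0 °C.
m_melted·334 = 24016  ⇒  m_melted ≈ 71.91 g.

m_melted ≈ 71.9 g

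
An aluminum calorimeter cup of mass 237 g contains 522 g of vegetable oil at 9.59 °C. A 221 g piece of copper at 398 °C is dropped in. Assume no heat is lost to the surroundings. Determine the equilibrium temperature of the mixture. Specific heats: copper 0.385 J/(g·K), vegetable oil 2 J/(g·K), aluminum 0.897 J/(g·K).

T_f ≈ 34.2 °C

With ΣQ=0 the equilibrium temperature is the m·c-weighted mean:
T_f = (85.09·398 + 1044·9.59 + 212.59·9.59) / (85.09 + 1044 + 212.59)
    = 45915 / 1341.7 ≈ 34.22 °C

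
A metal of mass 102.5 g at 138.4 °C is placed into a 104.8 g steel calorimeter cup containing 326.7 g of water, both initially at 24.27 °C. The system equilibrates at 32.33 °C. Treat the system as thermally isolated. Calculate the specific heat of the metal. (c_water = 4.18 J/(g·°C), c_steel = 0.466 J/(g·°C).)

c ≈ 1.05 J/(g·°C)

Energy conservation, ΣQ = 0:
102.5×c×(32.33 − 138.4) + 326.7×4.18×(32.33 − 24.27) + 104.8×0.466×(32.33 − 24.27) = 0
-10872 c = -11400
c = -11400/-10872 ≈ 1.049 J/(g·°C)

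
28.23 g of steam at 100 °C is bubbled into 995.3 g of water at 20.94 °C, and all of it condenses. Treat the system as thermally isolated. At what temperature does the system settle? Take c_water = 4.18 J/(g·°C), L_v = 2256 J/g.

Sum of m c ΔT and latent-heat terms is zero:
steam→water at 100 °C releases m L_v = 28.23×2256 = 63687; condensed water 100 °C→T: 118(T − 100); original water: 4160.4(T − 20.94)
4278.4 T = 63687 + 11800 + 87118 = 162605
T ≈ 38.01 °C, under the boiling point, so the assumption holds.

T_f ≈ 38.0 °C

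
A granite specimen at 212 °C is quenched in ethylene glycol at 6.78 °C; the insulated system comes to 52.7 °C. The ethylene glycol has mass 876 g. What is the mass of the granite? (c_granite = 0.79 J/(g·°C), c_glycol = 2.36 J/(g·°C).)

m ≈ 754 g

Setting the total heat transfer to zero:
m×0.79×(52.7 − 212) + 876×2.36×(52.7 − 6.78) = 0
-125.85 m = -94933
m = -94933/-125.85 ≈ 754.4 g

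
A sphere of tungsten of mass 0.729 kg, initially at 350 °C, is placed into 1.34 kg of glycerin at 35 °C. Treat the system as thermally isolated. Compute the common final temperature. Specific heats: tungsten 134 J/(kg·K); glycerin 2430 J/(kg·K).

T_f ≈ 44.2 °C

With ΣQ=0 the equilibrium temperature is the m·c-weighted mean:
T_f = (97.69×350 + 3256.2×35) / (97.69 + 3256.2)
    = 148157 / 3353.9 ≈ 44.17 °C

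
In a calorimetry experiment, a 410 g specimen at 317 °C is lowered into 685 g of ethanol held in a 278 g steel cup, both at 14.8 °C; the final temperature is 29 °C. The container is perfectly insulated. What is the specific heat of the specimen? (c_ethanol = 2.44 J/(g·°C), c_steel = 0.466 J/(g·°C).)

c ≈ 0.217 J/(g·°C)

Conservation of energy gives ΣQ = 0:
410·c·(29 − 317) + 685·2.44·(29 − 14.8) + 278·0.466·(29 − 14.8) = 0
-118080 c = -25573
c = -25573/-118080 ≈ 0.2166 J/(g·°C)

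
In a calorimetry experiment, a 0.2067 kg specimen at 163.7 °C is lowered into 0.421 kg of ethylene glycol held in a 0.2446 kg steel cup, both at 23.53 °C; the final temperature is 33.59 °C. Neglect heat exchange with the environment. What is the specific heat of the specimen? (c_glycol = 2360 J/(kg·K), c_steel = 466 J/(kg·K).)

Let T be the final temperature. ΣQ_i = 0:
0.2067·c·(33.59 − 163.7) + 0.421·2360·(33.59 − 23.53) + 0.2446·466·(33.59 − 23.53) = 0
-26.89 c = -11142
c = -11142/-26.89 ≈ 414.3 J/(kg·K)

c ≈ 414 J/(kg·K)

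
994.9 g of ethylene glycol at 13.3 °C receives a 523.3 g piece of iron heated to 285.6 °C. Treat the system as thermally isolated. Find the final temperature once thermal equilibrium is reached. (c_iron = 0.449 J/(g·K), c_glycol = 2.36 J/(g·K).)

T_f ≈ 38.1 °C

Taking heat into each body as positive, Σ m c ΔT = 0:
523.3·0.449·(T − 285.6) + 994.9·2.36·(T − 13.3) = 0
2582.9 T = 98333
T = 98333 / 2582.9 = 38.1 °C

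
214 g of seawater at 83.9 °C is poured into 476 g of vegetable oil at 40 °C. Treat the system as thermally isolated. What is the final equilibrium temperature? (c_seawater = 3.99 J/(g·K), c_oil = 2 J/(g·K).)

With ΣQ=0 the equilibrium temperature is the m·c-weighted mean:
T_f = (853.86*83.9 + 952*40) / (853.86 + 952)
    = 109719 / 1805.9 ≈ 60.76 °C

T_f ≈ 60.8 °C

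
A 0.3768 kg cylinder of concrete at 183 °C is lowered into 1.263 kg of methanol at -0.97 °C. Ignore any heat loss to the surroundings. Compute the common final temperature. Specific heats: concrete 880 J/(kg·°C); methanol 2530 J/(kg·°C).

T_f ≈ 16.3 °C

Heat gained plus heat lost sum to zero:
0.3768·880·(T − 183) + 1.263·2530·(T − (-0.97)) = 0
331.58(T − 183) + 3195.4(T − (-0.97)) = 0
(331.58 + 3195.4) T = 331.58·183 + 3195.4·(-0.97)
T = 57580 / 3527 = 16.3 °C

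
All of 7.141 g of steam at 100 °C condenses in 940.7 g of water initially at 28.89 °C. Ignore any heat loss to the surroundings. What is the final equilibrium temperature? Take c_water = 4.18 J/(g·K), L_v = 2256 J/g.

T_f ≈ 33.5 °C

Energy balance with sensible and latent terms:
condense steam: −7.141×2256 = −16110; condensate cools 100→T: 7.141×4.18×(T − 100) = 29.85(T − 100); original water: 3932.1(T − 28.89)
3962 T = 16110 + 2984.9 + 113599 = 132694
T ≈ 33.49 °C (< 100 °C, so full condensation is consistent).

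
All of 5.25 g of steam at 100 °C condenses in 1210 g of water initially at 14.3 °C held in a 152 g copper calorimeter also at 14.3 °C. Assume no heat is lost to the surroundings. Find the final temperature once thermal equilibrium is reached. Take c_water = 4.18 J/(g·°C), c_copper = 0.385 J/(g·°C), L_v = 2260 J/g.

Energy conservation, ΣQ = 0:
steam→water at 100 °C releases m L_v = 5.25×2260 = 11865; condensed water 100 °C→T: 21.95(T − 100); water warms: 1210×4.18×(T − 14.3) = 5057.8(T − 14.3); copper cup: 152×0.385×(T − 14.3) = 58.52(T − 14.3)
5138.3 T = 11865 + 2194.5 + 73163 = 87223
T ≈ 16.98 °C (< 100 °C, so full condensation is consistent).

T_f ≈ 17.0 °C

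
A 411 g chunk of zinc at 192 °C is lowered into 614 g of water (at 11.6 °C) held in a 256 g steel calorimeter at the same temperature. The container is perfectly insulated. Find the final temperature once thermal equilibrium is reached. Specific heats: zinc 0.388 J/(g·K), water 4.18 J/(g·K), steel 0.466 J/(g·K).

T_f ≈ 21.7 °C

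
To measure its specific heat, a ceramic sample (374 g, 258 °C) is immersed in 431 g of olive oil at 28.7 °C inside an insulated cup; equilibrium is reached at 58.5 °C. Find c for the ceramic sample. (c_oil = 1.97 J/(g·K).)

Net heat exchanged in the isolated system is zero:
374×c×(58.5 − 258) + 431×1.97×(58.5 − 28.7) = 0
-74613 c = -25302
c = -25302/-74613 ≈ 0.3391 J/(g·K)

c ≈ 0.339 J/(g·K)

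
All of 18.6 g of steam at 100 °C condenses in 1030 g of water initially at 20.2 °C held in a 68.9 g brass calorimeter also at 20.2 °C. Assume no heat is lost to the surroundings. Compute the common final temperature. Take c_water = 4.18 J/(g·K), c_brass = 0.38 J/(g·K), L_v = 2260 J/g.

Heat gained plus heat lost sum to zero:
condense steam: −18.6·2260 = −42036; condensate cools 100→T: 18.6·4.18·(T − 100) = 77.75(T − 100); water warms: 1030·4.18·(T − 20.2) = 4305.4(T − 20.2); cup: 26.18(T − 20.2)
4409.3 T = 42036 + 7774.8 + 87498 = 137309
T ≈ 31.14 °C — below 100 °C, confirming all the steam condensed.

T_f ≈ 31.1 °C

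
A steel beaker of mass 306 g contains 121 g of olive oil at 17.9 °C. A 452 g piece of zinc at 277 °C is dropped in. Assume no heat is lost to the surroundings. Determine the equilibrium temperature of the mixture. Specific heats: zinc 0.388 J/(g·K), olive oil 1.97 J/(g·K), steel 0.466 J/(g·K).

T_f ≈ 99.6 °C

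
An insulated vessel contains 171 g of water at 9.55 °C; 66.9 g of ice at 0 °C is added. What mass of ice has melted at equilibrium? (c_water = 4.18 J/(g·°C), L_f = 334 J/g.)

Water can give up m c ΔT = 171×4.18×9.55 = 6826.1 J before reaching 0 °C.
Fully melting the ice requires m_ice L_f = 66.9×334 = 22345 J.
That's not enough to melt it all — equilibrium is at 0 °C with ice remaining.
m_melt = 6826.1 / L_f = 20.44 g.

m_melted ≈ 20.4 g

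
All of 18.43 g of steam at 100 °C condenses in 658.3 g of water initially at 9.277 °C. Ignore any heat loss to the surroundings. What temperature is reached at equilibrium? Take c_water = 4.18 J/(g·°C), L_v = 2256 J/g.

Sum of m c ΔT and latent-heat terms is zero:
condense steam: −18.43·2256 = −41578
  condensate cools 100→T: 18.43·4.18·(T − 100) = 77.04(T − 100)
  original water: 2751.7(T − 9.277)
2828.7 T = 41578 + 7703.7 + 25527 = 74809
T ≈ 26.45 °C, under the boiling point, so the assumption holds.

T_f ≈ 26.4 °C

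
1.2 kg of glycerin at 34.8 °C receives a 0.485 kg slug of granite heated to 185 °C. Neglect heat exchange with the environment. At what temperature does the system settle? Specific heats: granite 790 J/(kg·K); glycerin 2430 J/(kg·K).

T_f ≈ 52.2 °C

T_f = Σ m_i c_i T_i / Σ m_i c_i:
T_f = (383.15·185 + 2916·34.8) / (383.15 + 2916)
    = 172360 / 3299.2 ≈ 52.24 °C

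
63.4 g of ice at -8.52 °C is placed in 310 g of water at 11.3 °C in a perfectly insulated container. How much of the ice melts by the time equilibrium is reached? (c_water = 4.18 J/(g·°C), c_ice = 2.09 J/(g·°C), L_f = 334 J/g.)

Heat available from the water dropping to 0 °C: 310·4.18·11.3 = 14643 J.
Of that, 63.4·2.09·8.52 = 1129 J goes to bring the ice to 0 °C, leaving 13514 J.
Fully melting the ice requires m_ice L_f = 63.4·334 = 21176 J.
13514 J < 21176 J, so only part of the ice melts and the system sits at 0 °C.
Mass melted = 13514/334 ≈ 40.46 g.

m_melted ≈ 40.5 g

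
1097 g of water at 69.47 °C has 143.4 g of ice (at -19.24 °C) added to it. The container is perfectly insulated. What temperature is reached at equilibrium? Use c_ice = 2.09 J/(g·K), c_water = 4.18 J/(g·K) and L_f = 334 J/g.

T_f ≈ 51.1 °C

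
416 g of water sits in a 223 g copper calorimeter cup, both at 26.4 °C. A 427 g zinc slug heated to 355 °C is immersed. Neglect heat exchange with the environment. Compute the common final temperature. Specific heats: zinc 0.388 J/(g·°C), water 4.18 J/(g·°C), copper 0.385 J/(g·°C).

T_f ≈ 53.8 °C

Energy conservation, ΣQ = 0:
427*0.388*(T − 355) + 416*4.18*(T − 26.4) + 223*0.385*(T − 26.4) = 0
165.68(T − 355) + 1738.9(T − 26.4) + 85.86(T − 26.4) = 0
1990.4 T = 106988
T = 106988/1990.4 ≈ 53.75 °C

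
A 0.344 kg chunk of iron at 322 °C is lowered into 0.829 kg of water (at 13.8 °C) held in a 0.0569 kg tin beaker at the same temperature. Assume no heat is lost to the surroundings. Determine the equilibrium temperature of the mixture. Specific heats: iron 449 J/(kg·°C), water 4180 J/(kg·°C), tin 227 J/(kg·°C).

T_f is the heat-capacity-weighted average of the initial temperatures:
T_f = (154.46·322 + 3465.2·13.8 + 12.92·13.8) / (154.46 + 3465.2 + 12.92)
    = 97733 / 3632.6 ≈ 26.90 °C

T_f ≈ 26.9 °C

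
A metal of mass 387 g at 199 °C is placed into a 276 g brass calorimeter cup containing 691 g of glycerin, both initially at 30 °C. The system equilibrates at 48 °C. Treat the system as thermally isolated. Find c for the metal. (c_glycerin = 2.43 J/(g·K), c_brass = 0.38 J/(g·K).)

c ≈ 0.55 J/(g·K)

Let T be the final temperature. ΣQ_i = 0:
387·c·(48 − 199) + 691·2.43·(48 − 30) + 276·0.38·(48 − 30) = 0
-58437 c = -32112
c = -32112/-58437 ≈ 0.5495 J/(g·K)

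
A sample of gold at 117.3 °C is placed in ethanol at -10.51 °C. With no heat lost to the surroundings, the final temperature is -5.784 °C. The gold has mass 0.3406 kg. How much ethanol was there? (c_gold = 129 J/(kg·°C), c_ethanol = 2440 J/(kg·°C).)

m ≈ 0.469 kg

Heat lost by the gold = heat gained by the ethanol:
0.3406×129×(117.3 − -5.784) = m×2440×(-5.784 − (-10.51))
11531 m = 5408  ⇒  m ≈ 0.469 kg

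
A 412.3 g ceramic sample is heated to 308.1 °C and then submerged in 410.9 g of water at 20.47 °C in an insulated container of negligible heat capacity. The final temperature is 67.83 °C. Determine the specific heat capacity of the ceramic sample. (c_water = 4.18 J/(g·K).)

c ≈ 0.821 J/(g·K)

Heat lost by the ceramic sample = heat gained by the water:
412.3·c·(308.1 − 67.83) = 410.9·4.18·(67.83 − 20.47)
99063 c = 81344  ⇒  c ≈ 0.8211 J/(g·K)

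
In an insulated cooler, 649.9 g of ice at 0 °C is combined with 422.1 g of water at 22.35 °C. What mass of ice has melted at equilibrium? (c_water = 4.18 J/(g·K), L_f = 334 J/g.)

Heat available from the water dropping to 0 °C: 422.1·4.18·22.35 = 39434 J.
Melting all 649.9 g of ice would need 649.9·334 = 217067 J.
39434 J < 217067 J, so only part of the ice melts and the system sits at 0 °C.
Mass melted = 39434/334 ≈ 118.1 g.

m_melted ≈ 118 g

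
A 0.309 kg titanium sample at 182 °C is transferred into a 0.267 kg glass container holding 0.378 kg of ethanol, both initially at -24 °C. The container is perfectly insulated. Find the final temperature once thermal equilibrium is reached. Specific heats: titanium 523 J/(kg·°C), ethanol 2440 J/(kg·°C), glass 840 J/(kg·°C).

Conservation of energy gives ΣQ = 0:
0.309*523*(T − 182) + 0.378*2440*(T − (-24)) + 0.267*840*(T − (-24)) = 0
161.61(T − 182) + 922.32(T − (-24)) + 224.28(T − (-24)) = 0
1308.2 T = 1894.1
T = 1894.1/1308.2 ≈ 1.45 °C

T_f ≈ 1.4 °C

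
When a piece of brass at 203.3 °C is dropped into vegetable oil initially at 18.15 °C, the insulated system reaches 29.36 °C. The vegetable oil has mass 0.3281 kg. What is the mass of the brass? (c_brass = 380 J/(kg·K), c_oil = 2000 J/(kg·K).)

m ≈ 0.111 kg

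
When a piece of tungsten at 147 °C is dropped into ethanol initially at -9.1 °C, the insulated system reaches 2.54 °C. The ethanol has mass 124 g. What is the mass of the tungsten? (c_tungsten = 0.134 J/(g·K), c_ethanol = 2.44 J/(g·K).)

Energy conservation, ΣQ = 0:
m×0.134×(2.54 − 147) + 124×2.44×(2.54 − (-9.1)) = 0
-19.36 m = -3521.8
m = -3521.8/-19.36 ≈ 181.9 g

m ≈ 182 g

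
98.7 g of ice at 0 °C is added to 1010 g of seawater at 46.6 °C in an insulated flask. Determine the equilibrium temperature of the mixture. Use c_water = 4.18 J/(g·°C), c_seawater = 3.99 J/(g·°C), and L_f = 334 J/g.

Energy balance with sensible and latent terms:
melt ice: 98.7·334 = 32966
  warm the meltwater: 412.57 T
  seawater: 4029.9(T − 46.6)
4442.5 T = 187793 − 32966 = 154828
T ≈ 34.85 °C (positive, so assuming full melt was valid).

T_f ≈ 34.9 °C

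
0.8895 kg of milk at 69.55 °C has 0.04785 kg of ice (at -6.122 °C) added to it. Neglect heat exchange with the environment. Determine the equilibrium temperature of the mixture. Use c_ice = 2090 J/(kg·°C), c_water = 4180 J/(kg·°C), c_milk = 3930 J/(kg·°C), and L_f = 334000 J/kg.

T_f ≈ 61.3 °C

Setting the total heat transfer to zero:
warm ice to 0 °C: 0.04785×2090×(0 − (-6.122)) = 612.24
  melt ice: 0.04785×334000 = 15982
  warm the meltwater: 200.01 T
  milk: 3495.7(T − 69.55)
3695.7 T = 243128 − 16594 = 226534
T ≈ 61.30 °C (positive, so assuming full melt was valid).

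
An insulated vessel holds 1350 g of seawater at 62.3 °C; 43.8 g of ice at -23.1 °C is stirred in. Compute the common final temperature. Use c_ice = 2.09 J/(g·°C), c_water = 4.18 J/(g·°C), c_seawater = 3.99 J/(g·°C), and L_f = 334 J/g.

Let T be the final temperature. ΣQ_i = 0:
ice -23.1→0 °C: 43.8·2.09·23.1 = 2114.6
  melt ice: 43.8·334 = 14629
  meltwater 0→T: 43.8·4.18·T = 183.08 T
  seawater: 5386.5(T − 62.3)
5569.6 T = 335579 − 16744 = 318835
T ≈ 57.25 °C. Since T > 0 °C, the all-ice-melts assumption holds.

T_f ≈ 57.2 °C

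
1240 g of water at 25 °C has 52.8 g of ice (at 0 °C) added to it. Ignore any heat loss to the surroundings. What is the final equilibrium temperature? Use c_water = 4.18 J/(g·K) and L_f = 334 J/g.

T_f ≈ 20.7 °C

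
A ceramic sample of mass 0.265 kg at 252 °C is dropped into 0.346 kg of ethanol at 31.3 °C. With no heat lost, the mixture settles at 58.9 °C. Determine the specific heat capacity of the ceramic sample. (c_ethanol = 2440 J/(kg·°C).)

Energy conservation, ΣQ = 0:
0.265×c×(58.9 − 252) + 0.346×2440×(58.9 − 31.3) = 0
-51.17 c = -23301
c = -23301/-51.17 ≈ 455.4 J/(kg·°C)

c ≈ 455 J/(kg·°C)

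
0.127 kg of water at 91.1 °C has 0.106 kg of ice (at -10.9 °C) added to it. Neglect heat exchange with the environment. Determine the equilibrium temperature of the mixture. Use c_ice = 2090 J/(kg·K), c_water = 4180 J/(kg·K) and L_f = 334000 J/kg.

Sum of m c ΔT and latent-heat terms is zero:
warm ice to 0 °C: 0.106·2090·(0 − (-10.9)) = 2414.8; latent heat to melt: 0.106·334000 = 35404; warm the meltwater: 443.08 T; water: 530.86(T − 91.1)
973.94 T = 48361 − 37819 = 10543
T ≈ 10.82 °C (positive, so assuming full melt was valid).

T_f ≈ 10.8 °C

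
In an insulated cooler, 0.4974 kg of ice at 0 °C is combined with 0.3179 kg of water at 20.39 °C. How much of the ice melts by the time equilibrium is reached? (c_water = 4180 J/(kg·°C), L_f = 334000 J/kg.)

m_melted ≈ 0.0811 kg

Heat available from the water dropping to 0 °C: 0.3179·4180·20.39 = 27095 J.
To melt every bit of ice: 0.4974·334000 = 166132 J.
27095 J < 166132 J, so only part of the ice melts and the system sits at 0 °C.
m_melt = 27095 / L_f = 0.08112 kg.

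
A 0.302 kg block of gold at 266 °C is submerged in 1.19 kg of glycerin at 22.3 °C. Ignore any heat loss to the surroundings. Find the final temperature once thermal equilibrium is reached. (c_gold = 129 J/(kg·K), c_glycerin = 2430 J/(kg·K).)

T_f ≈ 25.5 °C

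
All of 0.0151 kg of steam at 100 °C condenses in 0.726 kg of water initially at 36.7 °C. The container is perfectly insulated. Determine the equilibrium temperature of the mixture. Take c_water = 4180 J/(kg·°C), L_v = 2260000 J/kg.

T_f ≈ 49.0 °C

Conservation of energy gives ΣQ = 0:
latent heat released on condensation: 0.0151·2260000 = 34126; condensate cools 100→T: 0.0151·4180·(T − 100) = 63.12(T − 100); water warms: 0.726·4180·(T − 36.7) = 3034.7(T − 36.7)
3097.8 T = 34126 + 6311.8 + 111373 = 151811
T ≈ 49.01 °C, under the boiling point, so the assumption holds.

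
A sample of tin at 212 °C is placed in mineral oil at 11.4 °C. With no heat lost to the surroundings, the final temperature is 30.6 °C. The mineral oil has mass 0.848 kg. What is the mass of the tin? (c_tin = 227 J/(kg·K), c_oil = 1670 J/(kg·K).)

m ≈ 0.66 kg

Conservation of energy gives ΣQ = 0:
m·227·(30.6 − 212) + 0.848·1670·(30.6 − 11.4) = 0
-41178 m = -27190
m = -27190/-41178 ≈ 0.6603 kg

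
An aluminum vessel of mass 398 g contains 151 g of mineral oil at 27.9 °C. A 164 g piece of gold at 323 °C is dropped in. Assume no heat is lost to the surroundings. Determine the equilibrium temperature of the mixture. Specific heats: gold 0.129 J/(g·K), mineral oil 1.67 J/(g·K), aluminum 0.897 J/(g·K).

Taking heat into each body as positive, Σ m c ΔT = 0:
164*0.129*(T − 323) + 151*1.67*(T − 27.9) + 398*0.897*(T − 27.9) = 0
21.16(T − 323) + 252.17(T − 27.9) + 357.01(T − 27.9) = 0
(21.16 + 252.17 + 357.01) T = 21.16*323 + 252.17*27.9 + 357.01*27.9
T = 23829/630.33 ≈ 37.80 °C

T_f ≈ 37.8 °C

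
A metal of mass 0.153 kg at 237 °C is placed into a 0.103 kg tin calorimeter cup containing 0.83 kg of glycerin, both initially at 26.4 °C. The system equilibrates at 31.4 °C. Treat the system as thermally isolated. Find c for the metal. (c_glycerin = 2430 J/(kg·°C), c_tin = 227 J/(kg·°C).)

c ≈ 324 J/(kg·°C)

Taking heat into each body as positive, Σ m c ΔT = 0:
0.153×c×(31.4 − 237) + 0.83×2430×(31.4 − 26.4) + 0.103×227×(31.4 − 26.4) = 0
-31.46 c = -10201
c = -10201/-31.46 ≈ 324.3 J/(kg·°C)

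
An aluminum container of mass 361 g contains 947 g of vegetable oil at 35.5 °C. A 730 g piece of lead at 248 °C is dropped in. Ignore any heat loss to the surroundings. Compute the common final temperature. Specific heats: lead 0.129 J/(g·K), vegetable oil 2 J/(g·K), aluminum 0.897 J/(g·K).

T_f ≈ 44.2 °C

Setting the total heat transfer to zero:
730·0.129·(T − 248) + 947·2·(T − 35.5) + 361·0.897·(T − 35.5) = 0
94.17(T − 248) + 1894(T − 35.5) + 323.82(T − 35.5) = 0
(94.17 + 1894 + 323.82) T = 94.17·248 + 1894·35.5 + 323.82·35.5
T ≈ 44.16 °C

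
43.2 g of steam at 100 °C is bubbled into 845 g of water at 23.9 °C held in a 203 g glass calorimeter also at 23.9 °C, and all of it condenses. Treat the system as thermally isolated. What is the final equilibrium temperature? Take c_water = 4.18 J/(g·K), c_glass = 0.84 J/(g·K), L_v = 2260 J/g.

T_f ≈ 52.6 °C

Net heat exchanged in the isolated system is zero:
latent heat released on condensation: 43.2×2260 = 97632; condensate cools 100→T: 43.2×4.18×(T − 100) = 180.58(T − 100); water warms: 845×4.18×(T − 23.9) = 3532.1(T − 23.9); glass cup: 203×0.84×(T − 23.9) = 170.52(T − 23.9)
3883.2 T = 97632 + 18058 + 88493 = 204182
T ≈ 52.58 °C (< 100 °C, so full condensation is consistent).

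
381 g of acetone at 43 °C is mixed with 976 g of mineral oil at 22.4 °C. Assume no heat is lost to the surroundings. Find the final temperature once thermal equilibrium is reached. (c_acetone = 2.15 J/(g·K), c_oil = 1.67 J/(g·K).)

T_f ≈ 29.3 °C

Heat gained plus heat lost sum to zero:
381*2.15*(T − 43) + 976*1.67*(T − 22.4) = 0
819.15(T − 43) + 1629.9(T − 22.4) = 0
(819.15 + 1629.9) T = 819.15*43 + 1629.9*22.4
T = 71734 / 2449.1 = 29.3 °C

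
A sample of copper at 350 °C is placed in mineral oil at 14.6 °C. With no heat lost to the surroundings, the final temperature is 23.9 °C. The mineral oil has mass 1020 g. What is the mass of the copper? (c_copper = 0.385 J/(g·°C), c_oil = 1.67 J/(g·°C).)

m ≈ 126 g

Setting the total heat transfer to zero:
m×0.385×(23.9 − 350) + 1020×1.67×(23.9 − 14.6) = 0
-125.55 m = -15842
m = -15842/-125.55 ≈ 126.2 g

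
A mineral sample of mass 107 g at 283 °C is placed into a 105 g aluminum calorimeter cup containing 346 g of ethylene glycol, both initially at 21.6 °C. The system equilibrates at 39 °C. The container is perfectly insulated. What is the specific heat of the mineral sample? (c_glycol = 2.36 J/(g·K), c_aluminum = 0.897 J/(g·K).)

c ≈ 0.607 J/(g·K)

Let T be the final temperature. ΣQ_i = 0:
107×c×(39 − 283) + 346×2.36×(39 − 21.6) + 105×0.897×(39 − 21.6) = 0
-26108 c = -15847
c = -15847/-26108 ≈ 0.607 J/(g·K)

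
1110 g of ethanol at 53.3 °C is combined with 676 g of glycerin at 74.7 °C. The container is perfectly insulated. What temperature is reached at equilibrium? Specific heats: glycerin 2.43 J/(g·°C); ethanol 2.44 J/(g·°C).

Heat lost by the glycerin equals heat gained by the ethanol:
676*2.43*(74.7 − T) = 1110*2.44*(T − 53.3)
1642.7(74.7 − T) = 2708.4(T − 53.3)
4351.1 T = 267066  ⇒  T ≈ 61.38 °C

T_f ≈ 61.4 °C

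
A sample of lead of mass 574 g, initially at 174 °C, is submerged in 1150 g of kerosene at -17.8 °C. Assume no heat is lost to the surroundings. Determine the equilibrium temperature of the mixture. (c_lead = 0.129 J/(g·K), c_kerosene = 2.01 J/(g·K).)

T_f ≈ -11.8 °C

T_f = Σ m_i c_i T_i / Σ m_i c_i:
T_f = (74.05*174 + 2311.5*(-17.8)) / (74.05 + 2311.5)
    = -28261 / 2385.5 ≈ -11.85 °C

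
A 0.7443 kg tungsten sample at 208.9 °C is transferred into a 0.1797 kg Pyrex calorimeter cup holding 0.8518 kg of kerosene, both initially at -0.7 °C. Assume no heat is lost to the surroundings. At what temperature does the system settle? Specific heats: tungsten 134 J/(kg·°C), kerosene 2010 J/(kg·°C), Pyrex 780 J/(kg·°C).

Taking heat into each body as positive, Σ m c ΔT = 0:
0.7443×134×(T − 208.9) + 0.8518×2010×(T − (-0.7)) + 0.1797×780×(T − (-0.7)) = 0
(99.74 + 1712.1 + 140.17) T = 99.74×208.9 + 1712.1×(-0.7) + 140.17×(-0.7)
T = 19538/1952 ≈ 10.01 °C

T_f ≈ 10.0 °C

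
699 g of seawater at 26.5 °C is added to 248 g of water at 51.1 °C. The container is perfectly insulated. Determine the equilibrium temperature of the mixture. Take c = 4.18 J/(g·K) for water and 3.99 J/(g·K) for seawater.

Net heat exchanged in the isolated system is zero:
248×4.18×(T − 51.1) + 699×3.99×(T − 26.5) = 0
3825.7 T = 126881
T = 126881/3825.7 ≈ 33.17 °C

T_f ≈ 33.2 °C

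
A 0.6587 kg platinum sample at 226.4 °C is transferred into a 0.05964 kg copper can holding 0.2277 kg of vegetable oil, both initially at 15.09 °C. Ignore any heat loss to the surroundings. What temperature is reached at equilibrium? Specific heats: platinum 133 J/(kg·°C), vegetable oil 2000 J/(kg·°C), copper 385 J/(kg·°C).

T_f ≈ 47.8 °C

Conservation of energy gives ΣQ = 0:
0.6587·133·(T − 226.4) + 0.2277·2000·(T − 15.09) + 0.05964·385·(T − 15.09) = 0
87.61(T − 226.4) + 455.4(T − 15.09) + 22.96(T − 15.09) = 0
(87.61 + 455.4 + 22.96) T = 87.61·226.4 + 455.4·15.09 + 22.96·15.09
T ≈ 47.80 °C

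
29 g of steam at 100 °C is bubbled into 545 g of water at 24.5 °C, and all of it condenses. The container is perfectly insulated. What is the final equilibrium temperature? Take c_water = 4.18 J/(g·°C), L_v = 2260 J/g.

T_f ≈ 55.6 °C

Setting the total heat transfer to zero:
condense steam: −29×2260 = −65540
  condensate cools 100→T: 29×4.18×(T − 100) = 121.22(T − 100)
  original water: 2278.1(T − 24.5)
2399.3 T = 65540 + 12122 + 55813 = 133475
T ≈ 55.63 °C — below 100 °C, confirming all the steam condensed.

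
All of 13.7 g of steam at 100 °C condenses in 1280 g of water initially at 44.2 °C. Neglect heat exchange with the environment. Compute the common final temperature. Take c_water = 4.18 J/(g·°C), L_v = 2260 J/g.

Sum of m c ΔT and latent-heat terms is zero:
latent heat released on condensation: 13.7×2260 = 30962; condensate cools 100→T: 13.7×4.18×(T − 100) = 57.27(T − 100); original water: 5350.4(T − 44.2)
5407.7 T = 30962 + 5726.6 + 236488 = 273176
T ≈ 50.52 °C (< 100 °C, so full condensation is consistent).

T_f ≈ 50.5 °C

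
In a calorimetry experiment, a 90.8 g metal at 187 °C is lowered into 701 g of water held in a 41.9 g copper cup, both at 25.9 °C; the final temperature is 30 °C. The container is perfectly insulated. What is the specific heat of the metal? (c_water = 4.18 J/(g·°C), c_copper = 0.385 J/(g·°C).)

Let T be the final temperature. ΣQ_i = 0:
90.8×c×(30 − 187) + 701×4.18×(30 − 25.9) + 41.9×0.385×(30 − 25.9) = 0
-14256 c = -12080
c = -12080/-14256 ≈ 0.8474 J/(g·°C)

c ≈ 0.847 J/(g·°C)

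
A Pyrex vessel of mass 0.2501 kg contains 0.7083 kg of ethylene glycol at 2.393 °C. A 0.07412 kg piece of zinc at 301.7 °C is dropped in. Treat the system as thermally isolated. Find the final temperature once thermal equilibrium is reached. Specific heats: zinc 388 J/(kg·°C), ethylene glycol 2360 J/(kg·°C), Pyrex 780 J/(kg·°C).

T_f ≈ 6.9 °C

Heat gained plus heat lost sum to zero:
0.07412*388*(T − 301.7) + 0.7083*2360*(T − 2.393) + 0.2501*780*(T − 2.393) = 0
(28.76 + 1671.6 + 195.08) T = 28.76*301.7 + 1671.6*2.393 + 195.08*2.393
T = 13143 / 1895.4 = 6.93 °C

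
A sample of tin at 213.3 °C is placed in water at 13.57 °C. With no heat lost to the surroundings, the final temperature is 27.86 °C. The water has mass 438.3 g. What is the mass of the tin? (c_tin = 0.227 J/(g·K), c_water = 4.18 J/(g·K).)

Heat gained plus heat lost sum to zero:
m·0.227·(27.86 − 213.3) + 438.3·4.18·(27.86 − 13.57) = 0
-42.09 m = -26181
m = -26181/-42.09 ≈ 621.9 g

m ≈ 622 g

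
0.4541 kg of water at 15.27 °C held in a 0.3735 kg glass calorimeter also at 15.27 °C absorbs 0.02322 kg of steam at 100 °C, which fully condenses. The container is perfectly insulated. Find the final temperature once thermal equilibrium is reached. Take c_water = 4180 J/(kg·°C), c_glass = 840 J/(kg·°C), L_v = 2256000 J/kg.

T_f ≈ 41.5 °C

Let T be the final temperature. ΣQ_i = 0:
steam→water at 100 °C releases m L_v = 0.02322·2256000 = 52384
  condensate cools 100→T: 0.02322·4180·(T − 100) = 97.06(T − 100)
  water warms: 0.4541·4180·(T − 15.27) = 1898.1(T − 15.27)
  cup: 313.74(T − 15.27)
2308.9 T = 52384 + 9706 + 33775 = 95866
T ≈ 41.52 °C — below 100 °C, confirming all the steam condensed.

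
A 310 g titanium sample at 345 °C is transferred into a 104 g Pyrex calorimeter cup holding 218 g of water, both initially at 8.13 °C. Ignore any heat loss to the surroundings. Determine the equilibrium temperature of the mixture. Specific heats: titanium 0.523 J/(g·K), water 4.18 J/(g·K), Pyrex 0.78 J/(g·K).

Energy conservation, ΣQ = 0:
310×0.523×(T − 345) + 218×4.18×(T − 8.13) + 104×0.78×(T − 8.13) = 0
162.13(T − 345) + 911.24(T − 8.13) + 81.12(T − 8.13) = 0
(162.13 + 911.24 + 81.12) T = 162.13×345 + 911.24×8.13 + 81.12×8.13
T = 64003 / 1154.5 = 55.4 °C

T_f ≈ 55.4 °C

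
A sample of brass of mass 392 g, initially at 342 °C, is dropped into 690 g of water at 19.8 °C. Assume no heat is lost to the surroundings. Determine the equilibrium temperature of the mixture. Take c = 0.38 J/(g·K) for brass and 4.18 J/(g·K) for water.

T_f ≈ 35.6 °C

Heat gained plus heat lost sum to zero:
392*0.38*(T − 342) + 690*4.18*(T − 19.8) = 0
148.96(T − 342) + 2884.2(T − 19.8) = 0
(148.96 + 2884.2) T = 148.96*342 + 2884.2*19.8
T = 108051 / 3033.2 = 35.6 °C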